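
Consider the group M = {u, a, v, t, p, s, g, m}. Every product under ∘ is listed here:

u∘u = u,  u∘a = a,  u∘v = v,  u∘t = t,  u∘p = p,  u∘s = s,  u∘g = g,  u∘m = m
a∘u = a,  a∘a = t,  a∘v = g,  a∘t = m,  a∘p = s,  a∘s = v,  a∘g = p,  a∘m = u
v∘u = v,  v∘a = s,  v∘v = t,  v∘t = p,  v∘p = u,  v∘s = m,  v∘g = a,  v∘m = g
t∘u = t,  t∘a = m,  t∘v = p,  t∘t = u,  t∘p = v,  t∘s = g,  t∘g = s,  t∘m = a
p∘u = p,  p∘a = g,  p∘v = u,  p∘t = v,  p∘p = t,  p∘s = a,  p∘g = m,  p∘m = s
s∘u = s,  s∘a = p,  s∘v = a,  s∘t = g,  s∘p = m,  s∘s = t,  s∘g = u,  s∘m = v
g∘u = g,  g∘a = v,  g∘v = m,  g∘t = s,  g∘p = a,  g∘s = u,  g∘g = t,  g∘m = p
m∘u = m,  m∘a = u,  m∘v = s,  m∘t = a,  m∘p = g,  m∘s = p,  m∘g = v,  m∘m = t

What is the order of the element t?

2

The identity element is u (its row matches the header).
t^1 = t
t^2 = t ∘ t = u
The first power of t equal to the identity is t^2, so ord(t) = 2.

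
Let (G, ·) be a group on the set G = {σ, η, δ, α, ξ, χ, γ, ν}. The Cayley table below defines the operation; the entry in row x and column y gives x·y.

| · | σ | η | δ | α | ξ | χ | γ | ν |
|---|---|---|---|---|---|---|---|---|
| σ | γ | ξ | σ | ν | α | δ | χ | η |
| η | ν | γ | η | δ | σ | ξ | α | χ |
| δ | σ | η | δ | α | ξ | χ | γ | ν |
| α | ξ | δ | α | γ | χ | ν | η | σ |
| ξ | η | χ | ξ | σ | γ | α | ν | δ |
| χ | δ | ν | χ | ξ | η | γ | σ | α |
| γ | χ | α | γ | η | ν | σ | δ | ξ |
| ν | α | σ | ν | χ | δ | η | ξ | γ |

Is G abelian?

No

χ·α = ξ but α·χ = ν.
Since χ and α do not commute, G is not abelian.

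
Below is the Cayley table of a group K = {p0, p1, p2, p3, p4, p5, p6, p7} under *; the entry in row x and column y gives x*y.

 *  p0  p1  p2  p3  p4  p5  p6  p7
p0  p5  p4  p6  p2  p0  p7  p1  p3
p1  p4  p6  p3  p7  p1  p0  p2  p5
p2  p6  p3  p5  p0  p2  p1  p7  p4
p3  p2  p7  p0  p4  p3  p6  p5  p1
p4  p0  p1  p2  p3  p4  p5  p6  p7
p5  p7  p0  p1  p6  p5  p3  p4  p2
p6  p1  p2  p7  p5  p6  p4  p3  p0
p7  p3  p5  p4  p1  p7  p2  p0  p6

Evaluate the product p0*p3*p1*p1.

p7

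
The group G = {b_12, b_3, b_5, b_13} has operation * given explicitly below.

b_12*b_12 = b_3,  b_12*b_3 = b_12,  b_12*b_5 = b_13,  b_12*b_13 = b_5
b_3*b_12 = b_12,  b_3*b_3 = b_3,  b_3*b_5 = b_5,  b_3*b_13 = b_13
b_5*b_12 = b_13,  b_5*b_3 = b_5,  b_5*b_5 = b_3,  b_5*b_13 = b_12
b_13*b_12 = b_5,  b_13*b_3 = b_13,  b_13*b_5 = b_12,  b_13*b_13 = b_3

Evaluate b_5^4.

b_5^1 = b_5
b_5^2 = b_5*b_5 = b_3
b_5^3 = b_3*b_5 = b_5
b_5^4 = b_5*b_5 = b_3

b_3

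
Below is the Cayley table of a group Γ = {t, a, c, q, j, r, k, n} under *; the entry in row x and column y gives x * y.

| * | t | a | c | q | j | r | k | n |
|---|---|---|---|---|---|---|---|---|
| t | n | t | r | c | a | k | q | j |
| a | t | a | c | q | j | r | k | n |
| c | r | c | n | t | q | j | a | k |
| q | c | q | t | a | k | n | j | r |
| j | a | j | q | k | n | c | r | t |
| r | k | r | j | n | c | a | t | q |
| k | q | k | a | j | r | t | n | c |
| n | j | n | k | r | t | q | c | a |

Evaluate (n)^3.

n^1 = n
n^2 = n * n = a
n^3 = a * n = n

n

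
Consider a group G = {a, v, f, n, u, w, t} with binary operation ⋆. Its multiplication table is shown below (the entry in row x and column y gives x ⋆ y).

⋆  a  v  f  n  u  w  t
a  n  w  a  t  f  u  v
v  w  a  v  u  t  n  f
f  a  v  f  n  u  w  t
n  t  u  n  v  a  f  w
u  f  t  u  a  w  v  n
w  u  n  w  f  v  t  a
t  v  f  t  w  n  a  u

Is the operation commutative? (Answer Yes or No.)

Check whether the table is symmetric across its main diagonal.
Every entry (row x, col y) equals the entry (row y, col x), so G is abelian.

Yes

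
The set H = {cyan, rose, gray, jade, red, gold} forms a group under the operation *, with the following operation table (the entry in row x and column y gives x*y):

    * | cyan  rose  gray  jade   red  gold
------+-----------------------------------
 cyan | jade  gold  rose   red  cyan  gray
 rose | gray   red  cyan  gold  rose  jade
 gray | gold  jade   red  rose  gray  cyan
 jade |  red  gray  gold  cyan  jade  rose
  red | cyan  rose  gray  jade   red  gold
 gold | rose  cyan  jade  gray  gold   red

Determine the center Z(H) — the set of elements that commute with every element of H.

{red}

An element z is central iff its row equals its column in the table.
For cyan: cyan*rose = gold ≠ gray = rose*cyan, so cyan ∉ Z.
Checking each element this way leaves Z(H) = {red}.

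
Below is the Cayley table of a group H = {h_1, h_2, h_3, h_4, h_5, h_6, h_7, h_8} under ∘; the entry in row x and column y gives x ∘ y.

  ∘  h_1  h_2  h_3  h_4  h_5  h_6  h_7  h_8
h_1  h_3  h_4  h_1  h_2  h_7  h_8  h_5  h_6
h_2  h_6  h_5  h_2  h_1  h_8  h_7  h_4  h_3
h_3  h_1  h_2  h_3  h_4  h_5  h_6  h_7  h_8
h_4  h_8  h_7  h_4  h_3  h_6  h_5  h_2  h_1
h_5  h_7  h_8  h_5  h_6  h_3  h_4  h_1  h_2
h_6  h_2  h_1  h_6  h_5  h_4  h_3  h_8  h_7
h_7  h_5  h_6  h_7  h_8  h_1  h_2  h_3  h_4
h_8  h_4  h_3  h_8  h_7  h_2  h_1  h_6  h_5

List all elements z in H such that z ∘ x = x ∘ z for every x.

{h_3, h_5}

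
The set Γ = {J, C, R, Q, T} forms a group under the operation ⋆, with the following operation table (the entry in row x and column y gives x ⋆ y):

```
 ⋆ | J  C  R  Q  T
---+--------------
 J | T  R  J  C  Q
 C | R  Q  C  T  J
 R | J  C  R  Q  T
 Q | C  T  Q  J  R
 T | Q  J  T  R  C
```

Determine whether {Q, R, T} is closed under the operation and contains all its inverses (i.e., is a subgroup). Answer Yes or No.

No

Q ⋆ Q = J, which is not in {Q, R, T}.
The subset is not closed under ⋆, so it is not a subgroup.
(Structurally, Γ here is isomorphic to the cyclic group Z_5.)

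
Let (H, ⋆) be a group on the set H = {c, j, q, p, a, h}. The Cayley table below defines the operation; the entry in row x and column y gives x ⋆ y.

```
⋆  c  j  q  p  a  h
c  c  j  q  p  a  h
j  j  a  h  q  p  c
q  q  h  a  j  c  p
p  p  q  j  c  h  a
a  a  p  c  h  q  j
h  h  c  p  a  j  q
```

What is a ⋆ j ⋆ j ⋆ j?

h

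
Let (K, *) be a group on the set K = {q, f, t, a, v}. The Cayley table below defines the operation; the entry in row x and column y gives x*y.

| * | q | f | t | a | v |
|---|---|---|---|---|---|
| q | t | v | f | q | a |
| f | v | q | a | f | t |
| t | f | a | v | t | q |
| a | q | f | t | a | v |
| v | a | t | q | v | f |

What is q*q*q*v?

q*q = t
t*q = f
f*v = t
(Structurally, K here is isomorphic to the cyclic group Z_5.)

t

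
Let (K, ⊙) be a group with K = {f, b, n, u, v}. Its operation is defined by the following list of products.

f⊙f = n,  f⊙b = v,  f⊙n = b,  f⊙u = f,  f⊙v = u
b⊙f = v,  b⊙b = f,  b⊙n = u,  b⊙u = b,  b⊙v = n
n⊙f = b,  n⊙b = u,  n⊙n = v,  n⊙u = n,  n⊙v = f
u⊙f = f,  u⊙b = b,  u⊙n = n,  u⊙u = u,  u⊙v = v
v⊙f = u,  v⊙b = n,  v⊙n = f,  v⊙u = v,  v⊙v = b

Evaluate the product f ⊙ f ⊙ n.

v

f ⊙ f = n
n ⊙ n = v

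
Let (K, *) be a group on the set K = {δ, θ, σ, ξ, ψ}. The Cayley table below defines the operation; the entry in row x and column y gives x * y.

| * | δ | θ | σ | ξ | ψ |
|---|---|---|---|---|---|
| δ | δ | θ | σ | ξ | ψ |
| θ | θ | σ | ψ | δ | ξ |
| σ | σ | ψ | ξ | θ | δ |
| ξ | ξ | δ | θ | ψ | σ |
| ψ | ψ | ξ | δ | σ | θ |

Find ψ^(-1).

σ

First locate the identity: row δ matches the header, so δ is the identity.
Scan row ψ for δ: ψ * σ = δ. Hence ψ^(-1) = σ.
(Structurally, K here is isomorphic to the cyclic group Z_5.)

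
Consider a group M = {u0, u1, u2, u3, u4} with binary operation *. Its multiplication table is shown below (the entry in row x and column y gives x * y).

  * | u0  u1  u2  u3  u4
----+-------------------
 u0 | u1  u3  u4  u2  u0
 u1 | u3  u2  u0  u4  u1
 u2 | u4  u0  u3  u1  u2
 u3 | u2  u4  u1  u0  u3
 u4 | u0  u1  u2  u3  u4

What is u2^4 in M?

u2^1 = u2
u2^2 = u2 * u2 = u3
u2^3 = u3 * u2 = u1
u2^4 = u1 * u2 = u0

u0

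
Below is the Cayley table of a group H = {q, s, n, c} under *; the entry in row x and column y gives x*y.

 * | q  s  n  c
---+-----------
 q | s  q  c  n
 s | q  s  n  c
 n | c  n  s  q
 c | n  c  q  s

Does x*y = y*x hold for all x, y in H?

Yes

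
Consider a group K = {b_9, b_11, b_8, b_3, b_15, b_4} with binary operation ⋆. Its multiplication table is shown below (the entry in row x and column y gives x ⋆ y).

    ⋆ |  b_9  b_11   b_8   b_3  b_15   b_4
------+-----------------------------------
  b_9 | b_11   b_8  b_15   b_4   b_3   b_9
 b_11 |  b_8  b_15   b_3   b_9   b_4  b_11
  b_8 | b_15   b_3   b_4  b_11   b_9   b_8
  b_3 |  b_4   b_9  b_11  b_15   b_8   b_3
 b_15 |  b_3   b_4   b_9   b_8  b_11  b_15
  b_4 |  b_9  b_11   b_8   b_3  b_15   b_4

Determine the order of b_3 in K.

The identity element is b_4 (its row matches the header).
b_3^1 = b_3
b_3^2 = b_3 ⋆ b_3 = b_15
b_3^3 = b_15 ⋆ b_3 = b_8
b_3^4 = b_8 ⋆ b_3 = b_11
b_3^5 = b_11 ⋆ b_3 = b_9
b_3^6 = b_9 ⋆ b_3 = b_4
The first power of b_3 equal to the identity is b_3^6, so ord(b_3) = 6.

6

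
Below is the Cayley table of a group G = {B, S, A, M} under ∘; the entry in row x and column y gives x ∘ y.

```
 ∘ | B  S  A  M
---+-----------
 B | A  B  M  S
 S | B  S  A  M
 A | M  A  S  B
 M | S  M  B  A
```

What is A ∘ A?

S

Read row A, column A: A ∘ A = S.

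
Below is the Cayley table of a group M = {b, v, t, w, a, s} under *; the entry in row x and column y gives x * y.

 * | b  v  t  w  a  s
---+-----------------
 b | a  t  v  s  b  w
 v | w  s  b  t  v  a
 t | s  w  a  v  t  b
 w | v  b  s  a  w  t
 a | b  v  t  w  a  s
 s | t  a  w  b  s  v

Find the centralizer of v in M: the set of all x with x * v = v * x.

{a, s, v}

Compare row v with column v entry by entry.
s * v = a = v * s, so s commutes with v.
t * v = w but v * t = b, so t does not.
Collecting the elements that commute with v: C(v) = {a, s, v}.
(Structurally, M here is isomorphic to the symmetric group S_3.)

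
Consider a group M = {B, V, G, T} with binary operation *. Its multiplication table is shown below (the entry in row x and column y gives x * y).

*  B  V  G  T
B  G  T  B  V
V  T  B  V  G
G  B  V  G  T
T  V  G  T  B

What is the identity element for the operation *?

The identity e satisfies e * x = x for all x, so its row in the table reproduces the column headers.
Row G reads: B, V, G, T — exactly the header order. So G is the identity.
(Structurally, M here is isomorphic to the cyclic group Z_4.)

G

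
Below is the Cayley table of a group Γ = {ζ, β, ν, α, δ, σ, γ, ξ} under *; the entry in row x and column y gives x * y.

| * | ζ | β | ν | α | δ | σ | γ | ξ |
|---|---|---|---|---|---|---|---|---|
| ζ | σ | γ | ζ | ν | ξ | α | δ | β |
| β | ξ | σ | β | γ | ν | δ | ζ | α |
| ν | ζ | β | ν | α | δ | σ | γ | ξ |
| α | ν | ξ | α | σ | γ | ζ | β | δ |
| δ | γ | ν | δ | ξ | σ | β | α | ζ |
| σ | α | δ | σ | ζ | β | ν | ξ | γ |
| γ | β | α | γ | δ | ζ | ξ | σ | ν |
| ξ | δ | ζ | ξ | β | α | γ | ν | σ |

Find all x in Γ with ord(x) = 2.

Identity is ν. Compute the order of each non-identity element by repeated multiplication:
  ζ: ζ → σ → α → ν  (order 4)
  β: β → σ → δ → ν  (order 4)
  α: α → σ → ζ → ν  (order 4)
  δ: δ → σ → β → ν  (order 4)
  σ: σ → ν  (order 2)
  γ: γ → σ → ξ → ν  (order 4)
  ξ: ξ → σ → γ → ν  (order 4)
Elements of order 2: {σ}.

{σ}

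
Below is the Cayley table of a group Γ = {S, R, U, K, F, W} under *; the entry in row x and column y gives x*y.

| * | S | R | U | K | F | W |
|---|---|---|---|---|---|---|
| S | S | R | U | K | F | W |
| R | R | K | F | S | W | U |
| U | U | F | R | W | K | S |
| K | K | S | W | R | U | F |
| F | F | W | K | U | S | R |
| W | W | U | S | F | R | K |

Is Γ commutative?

Check whether the table is symmetric across its main diagonal.
Every entry (row x, col y) equals the entry (row y, col x), so Γ is abelian.
(In fact Γ ≅ the cyclic group Z_6.)

Yes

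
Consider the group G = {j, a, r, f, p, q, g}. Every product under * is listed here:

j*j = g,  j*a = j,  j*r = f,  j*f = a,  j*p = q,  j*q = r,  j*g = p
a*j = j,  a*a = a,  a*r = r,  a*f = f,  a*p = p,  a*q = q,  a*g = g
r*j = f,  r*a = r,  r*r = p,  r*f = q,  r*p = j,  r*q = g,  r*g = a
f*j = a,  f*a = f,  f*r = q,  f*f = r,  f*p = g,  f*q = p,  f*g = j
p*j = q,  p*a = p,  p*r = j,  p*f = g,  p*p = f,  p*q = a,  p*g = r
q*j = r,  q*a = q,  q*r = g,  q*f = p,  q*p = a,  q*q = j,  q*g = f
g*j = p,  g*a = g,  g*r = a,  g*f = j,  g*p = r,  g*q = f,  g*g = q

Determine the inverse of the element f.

j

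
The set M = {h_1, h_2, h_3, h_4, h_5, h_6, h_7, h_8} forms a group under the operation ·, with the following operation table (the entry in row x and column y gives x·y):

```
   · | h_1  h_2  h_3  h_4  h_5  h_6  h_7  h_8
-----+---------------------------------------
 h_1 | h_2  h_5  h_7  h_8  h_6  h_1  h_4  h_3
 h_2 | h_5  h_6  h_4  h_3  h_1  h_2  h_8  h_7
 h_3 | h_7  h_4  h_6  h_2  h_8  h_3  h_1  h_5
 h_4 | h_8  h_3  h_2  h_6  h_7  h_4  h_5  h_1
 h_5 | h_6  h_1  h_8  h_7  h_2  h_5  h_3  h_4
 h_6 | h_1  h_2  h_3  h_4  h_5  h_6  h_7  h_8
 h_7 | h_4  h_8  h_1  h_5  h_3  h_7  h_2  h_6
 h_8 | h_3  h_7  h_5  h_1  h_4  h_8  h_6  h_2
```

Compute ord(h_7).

The identity element is h_6 (its row matches the header).
h_7^1 = h_7
h_7^2 = h_7·h_7 = h_2
h_7^3 = h_2·h_7 = h_8
h_7^4 = h_8·h_7 = h_6
The first power of h_7 equal to the identity is h_7^4, so ord(h_7) = 4.

4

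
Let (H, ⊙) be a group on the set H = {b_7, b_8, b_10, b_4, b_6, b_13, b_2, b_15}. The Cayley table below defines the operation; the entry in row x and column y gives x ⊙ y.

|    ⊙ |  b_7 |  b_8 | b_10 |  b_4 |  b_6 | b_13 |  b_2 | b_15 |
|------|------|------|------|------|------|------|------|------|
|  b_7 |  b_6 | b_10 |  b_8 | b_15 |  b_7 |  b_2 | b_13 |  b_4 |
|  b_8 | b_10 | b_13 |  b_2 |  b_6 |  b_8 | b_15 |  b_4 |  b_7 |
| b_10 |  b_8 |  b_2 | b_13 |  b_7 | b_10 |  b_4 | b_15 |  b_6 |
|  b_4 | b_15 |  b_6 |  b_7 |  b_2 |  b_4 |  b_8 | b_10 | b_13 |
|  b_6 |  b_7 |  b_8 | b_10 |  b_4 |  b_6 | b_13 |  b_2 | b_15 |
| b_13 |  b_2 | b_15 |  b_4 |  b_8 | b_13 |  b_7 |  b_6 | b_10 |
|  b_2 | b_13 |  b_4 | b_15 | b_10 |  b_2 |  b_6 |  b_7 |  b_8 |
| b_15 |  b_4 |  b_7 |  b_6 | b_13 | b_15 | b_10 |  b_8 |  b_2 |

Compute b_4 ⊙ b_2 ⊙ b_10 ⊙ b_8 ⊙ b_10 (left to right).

b_6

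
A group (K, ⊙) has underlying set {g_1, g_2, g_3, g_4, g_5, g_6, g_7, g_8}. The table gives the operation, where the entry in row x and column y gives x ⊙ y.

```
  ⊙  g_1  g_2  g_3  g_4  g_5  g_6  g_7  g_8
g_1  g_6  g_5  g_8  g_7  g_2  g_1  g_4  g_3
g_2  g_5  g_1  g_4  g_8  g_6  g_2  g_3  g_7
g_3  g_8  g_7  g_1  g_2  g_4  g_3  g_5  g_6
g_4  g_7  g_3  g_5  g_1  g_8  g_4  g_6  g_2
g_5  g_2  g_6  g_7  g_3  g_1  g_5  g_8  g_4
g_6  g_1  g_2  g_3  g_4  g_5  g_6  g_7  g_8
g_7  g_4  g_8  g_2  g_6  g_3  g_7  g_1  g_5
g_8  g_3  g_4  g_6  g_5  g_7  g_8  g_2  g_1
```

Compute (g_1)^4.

g_6

g_1^1 = g_1
g_1^2 = g_1 ⊙ g_1 = g_6
g_1^3 = g_6 ⊙ g_1 = g_1
g_1^4 = g_1 ⊙ g_1 = g_6
(Structurally, K here is isomorphic to the quaternion group Q_8.)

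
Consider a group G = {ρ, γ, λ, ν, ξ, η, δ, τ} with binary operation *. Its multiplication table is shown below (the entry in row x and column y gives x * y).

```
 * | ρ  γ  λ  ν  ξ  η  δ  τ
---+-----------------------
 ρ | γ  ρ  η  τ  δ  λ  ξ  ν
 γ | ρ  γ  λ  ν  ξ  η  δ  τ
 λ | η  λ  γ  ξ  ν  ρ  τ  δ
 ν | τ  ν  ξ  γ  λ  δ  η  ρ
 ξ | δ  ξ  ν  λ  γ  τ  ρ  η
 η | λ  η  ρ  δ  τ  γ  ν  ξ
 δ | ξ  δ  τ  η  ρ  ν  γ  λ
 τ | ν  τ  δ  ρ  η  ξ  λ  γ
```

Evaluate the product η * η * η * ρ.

η * η = γ
γ * η = η
η * ρ = λ

λ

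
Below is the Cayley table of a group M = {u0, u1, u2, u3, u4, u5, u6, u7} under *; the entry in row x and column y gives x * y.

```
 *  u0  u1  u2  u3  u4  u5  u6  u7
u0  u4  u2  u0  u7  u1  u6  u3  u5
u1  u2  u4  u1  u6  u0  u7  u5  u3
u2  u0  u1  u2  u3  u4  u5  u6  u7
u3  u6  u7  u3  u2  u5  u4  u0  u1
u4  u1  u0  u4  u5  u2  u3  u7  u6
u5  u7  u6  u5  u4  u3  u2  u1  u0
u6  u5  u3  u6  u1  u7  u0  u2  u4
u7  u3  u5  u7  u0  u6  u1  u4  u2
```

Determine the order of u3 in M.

2

The identity element is u2 (its row matches the header).
u3^1 = u3
u3^2 = u3 * u3 = u2
The first power of u3 equal to the identity is u3^2, so ord(u3) = 2.
(Structurally, M here is isomorphic to the dihedral group D_4.)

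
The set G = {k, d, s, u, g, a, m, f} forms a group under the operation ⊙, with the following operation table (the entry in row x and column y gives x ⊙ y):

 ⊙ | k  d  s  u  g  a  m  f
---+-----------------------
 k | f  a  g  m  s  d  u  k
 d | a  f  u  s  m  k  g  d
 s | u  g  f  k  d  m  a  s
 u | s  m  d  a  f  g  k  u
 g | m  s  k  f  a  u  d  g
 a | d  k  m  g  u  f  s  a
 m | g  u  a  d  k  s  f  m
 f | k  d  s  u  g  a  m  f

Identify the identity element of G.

f

The identity e satisfies e ⊙ x = x for all x, so its row in the table reproduces the column headers.
Row f reads: k, d, s, u, g, a, m, f — exactly the header order. So f is the identity.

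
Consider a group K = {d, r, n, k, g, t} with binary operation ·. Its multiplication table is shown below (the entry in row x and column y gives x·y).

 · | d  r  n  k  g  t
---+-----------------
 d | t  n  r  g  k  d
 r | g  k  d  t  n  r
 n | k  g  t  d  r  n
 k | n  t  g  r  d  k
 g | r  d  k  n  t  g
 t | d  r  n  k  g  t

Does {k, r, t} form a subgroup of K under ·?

{k, r, t} contains the identity t.
Checking products: every product of two elements of {k, r, t} (read from the table) lies in {k, r, t}, so the set is closed.
In a finite group, a nonempty closed subset is a subgroup. So {k, r, t} ≤ K.

Yes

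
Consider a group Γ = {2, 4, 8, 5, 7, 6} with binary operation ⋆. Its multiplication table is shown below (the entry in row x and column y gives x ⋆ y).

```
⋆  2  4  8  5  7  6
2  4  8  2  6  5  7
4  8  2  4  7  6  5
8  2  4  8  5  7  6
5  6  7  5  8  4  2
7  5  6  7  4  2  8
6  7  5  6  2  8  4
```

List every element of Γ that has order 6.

{6, 7}

Identity is 8. Compute the order of each non-identity element by repeated multiplication:
  2: 2 → 4 → 8  (order 3)
  4: 4 → 2 → 8  (order 3)
  5: 5 → 8  (order 2)
  7: 7 → 2 → 5 → 4 → 6 → 8  (order 6)
  6: 6 → 4 → 5 → 2 → 7 → 8  (order 6)
Elements of order 6: {6, 7}.
(Structurally, Γ here is isomorphic to the cyclic group Z_6.)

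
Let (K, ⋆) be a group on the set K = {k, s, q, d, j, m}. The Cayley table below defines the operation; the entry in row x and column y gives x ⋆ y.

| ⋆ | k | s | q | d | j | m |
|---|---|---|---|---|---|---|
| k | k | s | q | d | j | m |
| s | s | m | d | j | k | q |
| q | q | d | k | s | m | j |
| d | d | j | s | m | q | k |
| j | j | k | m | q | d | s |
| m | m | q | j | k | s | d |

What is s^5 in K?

j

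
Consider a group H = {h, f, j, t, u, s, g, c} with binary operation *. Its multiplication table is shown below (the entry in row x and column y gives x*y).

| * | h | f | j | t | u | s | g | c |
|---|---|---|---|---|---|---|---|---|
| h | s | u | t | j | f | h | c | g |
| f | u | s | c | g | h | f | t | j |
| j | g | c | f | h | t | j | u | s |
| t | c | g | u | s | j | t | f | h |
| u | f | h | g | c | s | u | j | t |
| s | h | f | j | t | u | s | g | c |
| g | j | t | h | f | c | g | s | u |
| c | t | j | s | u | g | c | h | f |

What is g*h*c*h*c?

g*h = j
j*c = s
s*h = h
h*c = g

g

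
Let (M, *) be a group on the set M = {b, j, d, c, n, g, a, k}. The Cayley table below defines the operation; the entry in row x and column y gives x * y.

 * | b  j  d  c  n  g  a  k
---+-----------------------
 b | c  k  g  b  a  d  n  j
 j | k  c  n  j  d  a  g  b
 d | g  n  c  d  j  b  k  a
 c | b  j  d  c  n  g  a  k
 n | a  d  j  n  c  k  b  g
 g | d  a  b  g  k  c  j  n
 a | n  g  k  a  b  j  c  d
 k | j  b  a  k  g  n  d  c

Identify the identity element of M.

The identity e satisfies e * x = x for all x, so its row in the table reproduces the column headers.
Row c reads: b, j, d, c, n, g, a, k — exactly the header order. So c is the identity.

c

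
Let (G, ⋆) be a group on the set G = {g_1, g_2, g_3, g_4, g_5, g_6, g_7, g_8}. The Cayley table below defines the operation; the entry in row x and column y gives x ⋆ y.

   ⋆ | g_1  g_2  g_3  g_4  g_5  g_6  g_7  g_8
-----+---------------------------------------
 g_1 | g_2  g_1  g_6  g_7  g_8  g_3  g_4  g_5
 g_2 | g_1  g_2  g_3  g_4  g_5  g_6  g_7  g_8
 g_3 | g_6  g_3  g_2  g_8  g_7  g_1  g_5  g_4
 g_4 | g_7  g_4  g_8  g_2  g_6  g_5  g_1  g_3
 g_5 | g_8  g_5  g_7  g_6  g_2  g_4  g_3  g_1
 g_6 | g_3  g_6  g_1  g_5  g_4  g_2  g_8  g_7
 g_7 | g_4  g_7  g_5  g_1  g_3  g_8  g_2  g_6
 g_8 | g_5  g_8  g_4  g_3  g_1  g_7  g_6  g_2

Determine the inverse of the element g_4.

g_4

First locate the identity: row g_2 matches the header, so g_2 is the identity.
Scan row g_4 for g_2: g_4 ⋆ g_4 = g_2. Hence g_4^(-1) = g_4.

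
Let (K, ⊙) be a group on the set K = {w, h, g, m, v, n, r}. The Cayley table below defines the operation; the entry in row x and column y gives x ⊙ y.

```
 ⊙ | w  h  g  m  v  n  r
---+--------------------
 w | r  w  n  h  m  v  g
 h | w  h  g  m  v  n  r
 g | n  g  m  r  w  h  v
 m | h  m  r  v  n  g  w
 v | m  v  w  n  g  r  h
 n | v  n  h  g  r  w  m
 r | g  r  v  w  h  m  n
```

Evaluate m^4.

g

m^1 = m
m^2 = m ⊙ m = v
m^3 = v ⊙ m = n
m^4 = n ⊙ m = g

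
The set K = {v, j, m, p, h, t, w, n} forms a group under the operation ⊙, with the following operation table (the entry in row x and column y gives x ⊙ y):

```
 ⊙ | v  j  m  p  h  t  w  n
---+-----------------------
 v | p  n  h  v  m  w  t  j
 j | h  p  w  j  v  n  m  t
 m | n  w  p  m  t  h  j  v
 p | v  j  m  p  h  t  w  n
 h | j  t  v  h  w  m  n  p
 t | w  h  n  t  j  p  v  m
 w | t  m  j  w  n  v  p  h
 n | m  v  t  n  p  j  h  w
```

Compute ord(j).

2

The identity element is p (its row matches the header).
j^1 = j
j^2 = j ⊙ j = p
The first power of j equal to the identity is j^2, so ord(j) = 2.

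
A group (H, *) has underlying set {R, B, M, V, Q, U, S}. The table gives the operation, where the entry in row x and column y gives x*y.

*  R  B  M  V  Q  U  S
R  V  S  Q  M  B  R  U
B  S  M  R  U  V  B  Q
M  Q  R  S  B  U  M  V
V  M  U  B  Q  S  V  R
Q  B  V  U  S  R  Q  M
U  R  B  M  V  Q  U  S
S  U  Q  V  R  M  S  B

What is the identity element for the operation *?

U

The identity e satisfies e*x = x for all x, so its row in the table reproduces the column headers.
Row U reads: R, B, M, V, Q, U, S — exactly the header order. So U is the identity.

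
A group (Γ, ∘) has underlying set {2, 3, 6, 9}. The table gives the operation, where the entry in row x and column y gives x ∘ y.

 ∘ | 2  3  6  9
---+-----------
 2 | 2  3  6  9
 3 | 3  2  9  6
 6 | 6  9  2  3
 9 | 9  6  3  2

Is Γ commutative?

Yes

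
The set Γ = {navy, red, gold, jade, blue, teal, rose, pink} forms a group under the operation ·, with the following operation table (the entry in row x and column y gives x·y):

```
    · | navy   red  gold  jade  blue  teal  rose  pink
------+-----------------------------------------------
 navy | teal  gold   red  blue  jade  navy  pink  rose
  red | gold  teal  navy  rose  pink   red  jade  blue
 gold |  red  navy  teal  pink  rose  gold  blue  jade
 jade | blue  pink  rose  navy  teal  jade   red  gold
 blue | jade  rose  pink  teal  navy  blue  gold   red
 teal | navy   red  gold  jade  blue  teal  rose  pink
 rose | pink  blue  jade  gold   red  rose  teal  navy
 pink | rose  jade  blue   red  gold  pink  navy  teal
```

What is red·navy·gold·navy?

red·navy = gold
gold·gold = teal
teal·navy = navy

navy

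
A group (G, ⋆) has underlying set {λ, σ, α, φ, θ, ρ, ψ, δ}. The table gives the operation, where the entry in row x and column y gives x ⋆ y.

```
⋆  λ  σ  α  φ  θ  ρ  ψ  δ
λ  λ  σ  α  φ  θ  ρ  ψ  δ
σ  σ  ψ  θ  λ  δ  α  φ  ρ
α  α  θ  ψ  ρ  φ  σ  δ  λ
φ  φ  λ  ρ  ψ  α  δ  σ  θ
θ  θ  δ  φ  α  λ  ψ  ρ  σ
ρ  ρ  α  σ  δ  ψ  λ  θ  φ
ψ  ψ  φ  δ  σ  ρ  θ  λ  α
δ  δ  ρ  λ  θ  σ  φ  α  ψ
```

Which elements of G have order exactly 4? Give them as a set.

{α, δ, σ, φ}

Identity is λ. Compute the order of each non-identity element by repeated multiplication:
  σ: σ → ψ → φ → λ  (order 4)
  α: α → ψ → δ → λ  (order 4)
  φ: φ → ψ → σ → λ  (order 4)
  θ: θ → λ  (order 2)
  ρ: ρ → λ  (order 2)
  ψ: ψ → λ  (order 2)
  δ: δ → ψ → α → λ  (order 4)
Elements of order 4: {α, δ, σ, φ}.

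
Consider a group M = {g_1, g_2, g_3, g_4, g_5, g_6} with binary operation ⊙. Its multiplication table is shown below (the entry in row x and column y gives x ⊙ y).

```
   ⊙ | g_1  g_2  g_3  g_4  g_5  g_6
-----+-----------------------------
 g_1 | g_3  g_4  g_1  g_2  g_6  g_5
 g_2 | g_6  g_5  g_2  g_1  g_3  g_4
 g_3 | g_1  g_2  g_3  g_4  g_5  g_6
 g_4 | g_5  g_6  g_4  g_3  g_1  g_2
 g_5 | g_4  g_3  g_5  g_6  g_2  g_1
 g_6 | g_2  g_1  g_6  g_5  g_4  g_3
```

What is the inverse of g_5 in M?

First locate the identity: row g_3 matches the header, so g_3 is the identity.
Scan row g_5 for g_3: g_5 ⊙ g_2 = g_3. Hence g_5^(-1) = g_2.

g_2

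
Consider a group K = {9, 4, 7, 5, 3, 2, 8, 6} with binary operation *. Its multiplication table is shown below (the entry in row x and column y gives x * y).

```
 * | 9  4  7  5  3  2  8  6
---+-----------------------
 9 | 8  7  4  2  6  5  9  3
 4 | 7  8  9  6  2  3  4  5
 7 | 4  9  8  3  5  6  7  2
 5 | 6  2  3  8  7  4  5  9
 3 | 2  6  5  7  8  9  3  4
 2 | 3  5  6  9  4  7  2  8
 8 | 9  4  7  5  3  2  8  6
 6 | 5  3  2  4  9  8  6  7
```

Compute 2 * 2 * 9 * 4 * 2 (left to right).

2 * 2 = 7
7 * 9 = 4
4 * 4 = 8
8 * 2 = 2
(Structurally, K here is isomorphic to the dihedral group D_4.)

2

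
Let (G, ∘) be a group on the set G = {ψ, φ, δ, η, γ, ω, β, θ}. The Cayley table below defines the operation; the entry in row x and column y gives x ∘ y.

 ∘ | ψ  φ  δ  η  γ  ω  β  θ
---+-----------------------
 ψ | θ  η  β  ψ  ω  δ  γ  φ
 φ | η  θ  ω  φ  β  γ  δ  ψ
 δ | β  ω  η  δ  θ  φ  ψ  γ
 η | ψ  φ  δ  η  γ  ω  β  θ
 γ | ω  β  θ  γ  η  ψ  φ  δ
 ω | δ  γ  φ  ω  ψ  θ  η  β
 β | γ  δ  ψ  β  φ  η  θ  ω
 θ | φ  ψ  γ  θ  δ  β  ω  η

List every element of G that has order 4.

{β, φ, ψ, ω}

Identity is η. Compute the order of each non-identity element by repeated multiplication:
  ψ: ψ → θ → φ → η  (order 4)
  φ: φ → θ → ψ → η  (order 4)
  δ: δ → η  (order 2)
  γ: γ → η  (order 2)
  ω: ω → θ → β → η  (order 4)
  β: β → θ → ω → η  (order 4)
  θ: θ → η  (order 2)
Elements of order 4: {β, φ, ψ, ω}.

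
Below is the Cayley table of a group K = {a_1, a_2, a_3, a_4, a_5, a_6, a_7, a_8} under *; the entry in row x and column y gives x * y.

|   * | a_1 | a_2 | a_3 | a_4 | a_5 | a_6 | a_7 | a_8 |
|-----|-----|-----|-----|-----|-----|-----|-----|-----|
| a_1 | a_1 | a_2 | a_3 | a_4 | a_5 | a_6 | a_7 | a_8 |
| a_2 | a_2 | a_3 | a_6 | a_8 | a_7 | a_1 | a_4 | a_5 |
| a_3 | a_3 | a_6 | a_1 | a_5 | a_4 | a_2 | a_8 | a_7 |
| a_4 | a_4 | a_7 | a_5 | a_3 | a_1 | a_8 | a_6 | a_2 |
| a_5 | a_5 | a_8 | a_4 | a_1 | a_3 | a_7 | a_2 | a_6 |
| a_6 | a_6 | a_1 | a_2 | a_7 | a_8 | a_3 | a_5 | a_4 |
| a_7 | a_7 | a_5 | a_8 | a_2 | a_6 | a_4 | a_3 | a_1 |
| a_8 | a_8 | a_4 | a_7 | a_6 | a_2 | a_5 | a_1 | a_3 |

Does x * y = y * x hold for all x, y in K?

No

a_5 * a_2 = a_8 but a_2 * a_5 = a_7.
Since a_5 and a_2 do not commute, K is not abelian.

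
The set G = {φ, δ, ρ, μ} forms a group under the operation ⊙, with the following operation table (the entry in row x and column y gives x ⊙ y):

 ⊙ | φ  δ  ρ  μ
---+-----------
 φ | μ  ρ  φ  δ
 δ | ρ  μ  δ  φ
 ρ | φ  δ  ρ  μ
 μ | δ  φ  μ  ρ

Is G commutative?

Yes

Check whether the table is symmetric across its main diagonal.
Every entry (row x, col y) equals the entry (row y, col x), so G is abelian.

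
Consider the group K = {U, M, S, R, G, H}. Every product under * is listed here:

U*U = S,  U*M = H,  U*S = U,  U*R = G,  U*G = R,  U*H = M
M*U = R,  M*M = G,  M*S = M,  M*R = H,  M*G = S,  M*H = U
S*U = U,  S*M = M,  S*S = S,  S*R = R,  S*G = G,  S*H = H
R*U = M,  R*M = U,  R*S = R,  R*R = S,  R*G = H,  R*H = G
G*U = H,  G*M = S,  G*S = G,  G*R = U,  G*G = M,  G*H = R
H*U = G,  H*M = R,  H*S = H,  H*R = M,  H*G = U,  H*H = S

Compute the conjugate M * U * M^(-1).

The identity is S. In row M, the entry S sits in column G, so M^(-1) = G.
M * U = R
R * G = H

H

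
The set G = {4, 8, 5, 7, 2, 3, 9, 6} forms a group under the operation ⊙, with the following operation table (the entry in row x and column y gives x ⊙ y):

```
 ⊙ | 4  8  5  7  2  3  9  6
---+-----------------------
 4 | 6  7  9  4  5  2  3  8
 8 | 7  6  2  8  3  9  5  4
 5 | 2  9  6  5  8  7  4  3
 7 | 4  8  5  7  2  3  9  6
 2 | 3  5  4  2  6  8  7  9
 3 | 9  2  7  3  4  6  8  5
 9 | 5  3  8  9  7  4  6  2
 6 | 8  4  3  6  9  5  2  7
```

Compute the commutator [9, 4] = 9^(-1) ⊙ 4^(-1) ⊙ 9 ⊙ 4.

Identity is 7; from the table 9^(-1) = 2 and 4^(-1) = 8.
2 ⊙ 8 = 5
5 ⊙ 9 = 4
4 ⊙ 4 = 6

6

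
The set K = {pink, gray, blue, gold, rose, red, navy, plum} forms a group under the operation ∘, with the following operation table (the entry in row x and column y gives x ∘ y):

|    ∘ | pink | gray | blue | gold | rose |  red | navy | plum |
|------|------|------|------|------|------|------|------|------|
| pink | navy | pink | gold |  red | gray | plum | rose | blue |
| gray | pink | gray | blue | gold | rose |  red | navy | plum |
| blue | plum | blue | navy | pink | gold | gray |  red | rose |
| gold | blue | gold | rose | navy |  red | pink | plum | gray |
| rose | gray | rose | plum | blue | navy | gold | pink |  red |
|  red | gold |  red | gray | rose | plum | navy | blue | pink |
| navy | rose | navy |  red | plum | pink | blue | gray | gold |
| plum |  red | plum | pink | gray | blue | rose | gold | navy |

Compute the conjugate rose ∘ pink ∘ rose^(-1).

The identity is gray. In row rose, the entry gray sits in column pink, so rose^(-1) = pink.
rose ∘ pink = gray
gray ∘ pink = pink

pink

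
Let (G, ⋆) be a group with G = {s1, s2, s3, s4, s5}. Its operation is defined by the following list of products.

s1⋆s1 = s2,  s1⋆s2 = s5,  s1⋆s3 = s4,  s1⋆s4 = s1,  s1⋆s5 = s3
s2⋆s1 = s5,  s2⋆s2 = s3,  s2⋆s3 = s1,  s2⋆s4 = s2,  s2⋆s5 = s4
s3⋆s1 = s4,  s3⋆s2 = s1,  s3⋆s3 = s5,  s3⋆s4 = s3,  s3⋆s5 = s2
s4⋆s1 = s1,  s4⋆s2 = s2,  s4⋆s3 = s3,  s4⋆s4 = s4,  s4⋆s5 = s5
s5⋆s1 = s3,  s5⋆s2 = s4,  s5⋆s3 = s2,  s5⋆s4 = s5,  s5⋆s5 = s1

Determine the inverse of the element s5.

s2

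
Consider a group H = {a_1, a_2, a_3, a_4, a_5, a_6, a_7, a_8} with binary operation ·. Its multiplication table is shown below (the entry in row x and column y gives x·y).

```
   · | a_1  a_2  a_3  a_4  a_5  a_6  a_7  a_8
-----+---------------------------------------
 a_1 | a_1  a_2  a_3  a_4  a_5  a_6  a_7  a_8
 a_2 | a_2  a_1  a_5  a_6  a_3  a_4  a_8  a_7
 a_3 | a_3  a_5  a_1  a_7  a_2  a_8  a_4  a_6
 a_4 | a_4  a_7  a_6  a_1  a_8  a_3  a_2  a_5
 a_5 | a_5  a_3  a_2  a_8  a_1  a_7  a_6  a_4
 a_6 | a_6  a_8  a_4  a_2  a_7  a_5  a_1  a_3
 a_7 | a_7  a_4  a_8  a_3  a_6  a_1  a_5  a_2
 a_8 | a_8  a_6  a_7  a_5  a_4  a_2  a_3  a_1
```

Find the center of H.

An element z is central iff its row equals its column in the table.
For a_3: a_3·a_6 = a_8 ≠ a_4 = a_6·a_3, so a_3 ∉ Z.
Checking each element this way leaves Z(H) = {a_1, a_5}.
(Structurally, H here is isomorphic to the dihedral group D_4.)

{a_1, a_5}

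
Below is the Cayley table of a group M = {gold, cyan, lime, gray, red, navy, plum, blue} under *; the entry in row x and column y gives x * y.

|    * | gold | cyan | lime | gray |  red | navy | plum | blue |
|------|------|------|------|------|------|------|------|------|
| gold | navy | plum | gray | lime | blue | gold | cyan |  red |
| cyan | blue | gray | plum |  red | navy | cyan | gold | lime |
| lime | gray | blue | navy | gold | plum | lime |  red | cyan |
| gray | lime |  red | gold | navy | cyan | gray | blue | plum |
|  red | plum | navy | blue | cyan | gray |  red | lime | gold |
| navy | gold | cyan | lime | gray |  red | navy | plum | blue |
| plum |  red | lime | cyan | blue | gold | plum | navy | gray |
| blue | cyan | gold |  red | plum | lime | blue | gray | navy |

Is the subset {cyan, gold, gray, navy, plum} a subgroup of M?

No

cyan * gray = red, which is not in {cyan, gold, gray, navy, plum}.
The subset is not closed under *, so it is not a subgroup.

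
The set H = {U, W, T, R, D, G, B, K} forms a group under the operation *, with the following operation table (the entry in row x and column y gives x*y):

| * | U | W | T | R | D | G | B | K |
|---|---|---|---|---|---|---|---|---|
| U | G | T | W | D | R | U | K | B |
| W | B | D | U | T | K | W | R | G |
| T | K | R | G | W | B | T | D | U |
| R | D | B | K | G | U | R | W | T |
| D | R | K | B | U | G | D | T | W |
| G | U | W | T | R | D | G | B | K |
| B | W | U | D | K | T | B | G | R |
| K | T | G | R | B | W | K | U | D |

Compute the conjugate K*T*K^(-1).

The identity is G. In row K, the entry G sits in column W, so K^(-1) = W.
K*T = R
R*W = B
(Structurally, H here is isomorphic to the dihedral group D_4.)

B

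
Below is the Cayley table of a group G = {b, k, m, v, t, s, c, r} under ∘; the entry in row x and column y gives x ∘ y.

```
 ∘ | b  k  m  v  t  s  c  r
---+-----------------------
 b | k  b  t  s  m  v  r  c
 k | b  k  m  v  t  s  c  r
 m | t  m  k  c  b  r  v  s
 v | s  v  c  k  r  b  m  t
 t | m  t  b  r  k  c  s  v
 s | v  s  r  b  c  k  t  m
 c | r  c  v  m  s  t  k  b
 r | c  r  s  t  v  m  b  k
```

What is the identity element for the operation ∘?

k

The identity e satisfies e ∘ x = x for all x, so its row in the table reproduces the column headers.
Row k reads: b, k, m, v, t, s, c, r — exactly the header order. So k is the identity.
(Structurally, G here is isomorphic to the elementary abelian group (Z_2)^3.)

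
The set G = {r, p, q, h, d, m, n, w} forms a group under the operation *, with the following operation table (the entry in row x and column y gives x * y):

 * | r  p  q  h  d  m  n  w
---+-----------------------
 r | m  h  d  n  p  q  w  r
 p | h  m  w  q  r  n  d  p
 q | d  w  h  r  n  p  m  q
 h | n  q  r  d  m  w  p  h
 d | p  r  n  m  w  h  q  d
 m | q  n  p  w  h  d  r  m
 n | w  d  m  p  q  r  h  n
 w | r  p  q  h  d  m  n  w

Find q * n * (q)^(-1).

n

The identity is w. In row q, the entry w sits in column p, so q^(-1) = p.
q * n = m
m * p = n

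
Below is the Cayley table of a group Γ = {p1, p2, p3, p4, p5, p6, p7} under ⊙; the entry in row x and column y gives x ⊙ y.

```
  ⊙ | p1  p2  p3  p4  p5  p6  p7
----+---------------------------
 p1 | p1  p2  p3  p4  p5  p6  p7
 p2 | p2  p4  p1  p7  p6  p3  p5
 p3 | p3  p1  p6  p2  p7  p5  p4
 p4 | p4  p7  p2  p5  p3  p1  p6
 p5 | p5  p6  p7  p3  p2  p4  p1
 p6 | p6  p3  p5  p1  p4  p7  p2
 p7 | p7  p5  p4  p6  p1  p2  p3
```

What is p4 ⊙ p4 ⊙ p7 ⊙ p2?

p4 ⊙ p4 = p5
p5 ⊙ p7 = p1
p1 ⊙ p2 = p2

p2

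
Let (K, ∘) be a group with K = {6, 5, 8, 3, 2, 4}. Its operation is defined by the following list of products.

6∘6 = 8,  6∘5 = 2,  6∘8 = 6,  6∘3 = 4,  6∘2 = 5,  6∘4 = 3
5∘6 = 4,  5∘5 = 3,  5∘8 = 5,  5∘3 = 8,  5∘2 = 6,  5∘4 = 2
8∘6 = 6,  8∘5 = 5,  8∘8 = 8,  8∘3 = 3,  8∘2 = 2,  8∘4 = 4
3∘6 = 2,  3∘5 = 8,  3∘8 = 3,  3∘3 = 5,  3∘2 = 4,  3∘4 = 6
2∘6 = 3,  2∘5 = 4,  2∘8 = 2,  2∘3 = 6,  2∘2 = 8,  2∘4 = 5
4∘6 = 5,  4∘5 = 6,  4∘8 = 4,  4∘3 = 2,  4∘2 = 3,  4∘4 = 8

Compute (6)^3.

6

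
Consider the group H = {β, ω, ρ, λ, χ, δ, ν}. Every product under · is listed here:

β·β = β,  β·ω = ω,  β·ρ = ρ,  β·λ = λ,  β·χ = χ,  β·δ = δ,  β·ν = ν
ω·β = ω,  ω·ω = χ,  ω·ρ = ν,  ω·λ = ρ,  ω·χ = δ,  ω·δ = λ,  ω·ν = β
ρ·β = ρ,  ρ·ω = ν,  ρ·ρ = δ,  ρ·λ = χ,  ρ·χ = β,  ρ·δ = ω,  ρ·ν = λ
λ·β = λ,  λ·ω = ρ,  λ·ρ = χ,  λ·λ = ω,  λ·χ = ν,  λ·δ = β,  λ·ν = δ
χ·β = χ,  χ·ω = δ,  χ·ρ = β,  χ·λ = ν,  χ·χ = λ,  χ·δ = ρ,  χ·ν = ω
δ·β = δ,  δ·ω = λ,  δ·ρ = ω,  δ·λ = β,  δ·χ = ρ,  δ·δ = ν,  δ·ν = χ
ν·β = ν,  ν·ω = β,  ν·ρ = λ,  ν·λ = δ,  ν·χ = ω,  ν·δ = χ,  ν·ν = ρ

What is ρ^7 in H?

ρ^1 = ρ
ρ^2 = ρ·ρ = δ
ρ^3 = δ·ρ = ω
ρ^4 = ω·ρ = ν
ρ^5 = ν·ρ = λ
ρ^6 = λ·ρ = χ
ρ^7 = χ·ρ = β

β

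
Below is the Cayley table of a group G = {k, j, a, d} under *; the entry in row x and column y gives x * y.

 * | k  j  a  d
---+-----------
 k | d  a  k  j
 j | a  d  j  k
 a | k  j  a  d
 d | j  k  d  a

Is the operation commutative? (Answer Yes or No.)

Yes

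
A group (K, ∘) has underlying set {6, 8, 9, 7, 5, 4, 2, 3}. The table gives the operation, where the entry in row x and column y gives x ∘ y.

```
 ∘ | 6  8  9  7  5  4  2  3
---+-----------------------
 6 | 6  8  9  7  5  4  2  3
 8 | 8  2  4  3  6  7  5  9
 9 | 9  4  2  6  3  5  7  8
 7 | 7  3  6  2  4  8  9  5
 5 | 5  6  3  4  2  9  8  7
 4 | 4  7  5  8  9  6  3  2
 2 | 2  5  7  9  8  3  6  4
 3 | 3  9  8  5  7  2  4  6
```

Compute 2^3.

2

2^1 = 2
2^2 = 2 ∘ 2 = 6
2^3 = 6 ∘ 2 = 2
(Structurally, K here is isomorphic to Z_2 x Z_4.)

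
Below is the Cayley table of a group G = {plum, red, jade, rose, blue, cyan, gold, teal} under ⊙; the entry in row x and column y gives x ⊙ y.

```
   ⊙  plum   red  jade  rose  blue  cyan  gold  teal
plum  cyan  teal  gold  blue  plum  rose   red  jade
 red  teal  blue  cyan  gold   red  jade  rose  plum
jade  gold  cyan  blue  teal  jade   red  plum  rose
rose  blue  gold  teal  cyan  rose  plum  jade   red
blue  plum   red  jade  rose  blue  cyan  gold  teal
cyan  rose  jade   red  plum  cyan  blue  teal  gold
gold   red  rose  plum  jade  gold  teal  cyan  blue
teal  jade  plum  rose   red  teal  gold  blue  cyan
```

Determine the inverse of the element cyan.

First locate the identity: row blue matches the header, so blue is the identity.
Scan row cyan for blue: cyan ⊙ cyan = blue. Hence cyan^(-1) = cyan.

cyan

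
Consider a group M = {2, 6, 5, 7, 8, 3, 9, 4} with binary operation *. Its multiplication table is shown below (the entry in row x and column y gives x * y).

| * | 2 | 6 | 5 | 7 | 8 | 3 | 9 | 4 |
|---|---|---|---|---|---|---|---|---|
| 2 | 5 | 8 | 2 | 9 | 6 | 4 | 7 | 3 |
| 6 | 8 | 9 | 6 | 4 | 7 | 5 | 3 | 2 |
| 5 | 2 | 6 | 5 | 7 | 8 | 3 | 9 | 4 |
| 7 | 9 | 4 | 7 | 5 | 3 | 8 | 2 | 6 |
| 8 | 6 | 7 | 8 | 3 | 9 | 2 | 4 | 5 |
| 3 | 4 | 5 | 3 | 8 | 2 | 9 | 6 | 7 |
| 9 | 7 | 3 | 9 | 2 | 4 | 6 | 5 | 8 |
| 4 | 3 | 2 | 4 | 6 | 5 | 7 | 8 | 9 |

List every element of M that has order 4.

{3, 4, 6, 8}

Identity is 5. Compute the order of each non-identity element by repeated multiplication:
  2: 2 → 5  (order 2)
  6: 6 → 9 → 3 → 5  (order 4)
  7: 7 → 5  (order 2)
  8: 8 → 9 → 4 → 5  (order 4)
  3: 3 → 9 → 6 → 5  (order 4)
  9: 9 → 5  (order 2)
  4: 4 → 9 → 8 → 5  (order 4)
Elements of order 4: {3, 4, 6, 8}.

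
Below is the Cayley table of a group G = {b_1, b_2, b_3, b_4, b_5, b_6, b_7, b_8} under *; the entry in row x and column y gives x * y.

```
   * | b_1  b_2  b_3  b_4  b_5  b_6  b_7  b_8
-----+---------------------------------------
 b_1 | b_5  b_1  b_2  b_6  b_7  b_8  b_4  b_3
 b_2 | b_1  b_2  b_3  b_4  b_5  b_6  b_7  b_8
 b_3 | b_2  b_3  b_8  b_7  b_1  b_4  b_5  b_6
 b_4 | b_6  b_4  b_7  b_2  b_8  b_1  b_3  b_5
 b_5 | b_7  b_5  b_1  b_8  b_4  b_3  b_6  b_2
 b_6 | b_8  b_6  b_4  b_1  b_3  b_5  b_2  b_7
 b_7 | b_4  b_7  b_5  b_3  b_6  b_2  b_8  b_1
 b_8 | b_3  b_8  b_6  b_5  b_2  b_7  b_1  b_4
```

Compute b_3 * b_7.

Read row b_3, column b_7: b_3 * b_7 = b_5.

b_5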